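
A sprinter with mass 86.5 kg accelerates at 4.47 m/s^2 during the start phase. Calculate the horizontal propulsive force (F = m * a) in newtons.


F = m * a
= 86.5 * 4.47
= 386.66 N

386.66 N


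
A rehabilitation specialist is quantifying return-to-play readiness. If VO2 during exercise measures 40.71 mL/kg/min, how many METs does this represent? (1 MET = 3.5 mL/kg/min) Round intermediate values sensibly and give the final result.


METs = VO2 / 3.5 = 40.71 / 3.5 = 11.63

11.63 METs


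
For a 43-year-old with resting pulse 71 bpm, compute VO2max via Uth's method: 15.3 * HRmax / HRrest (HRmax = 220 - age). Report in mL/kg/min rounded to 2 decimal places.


Step 1: HRmax = 220 - 43 = 177 bpm
Step 2: Ratio = 177 / 71 = 2.493
Step 3: VO2max = 15.3 * 2.493 = 38.14 mL/kg/min

38.14 mL/kg/min


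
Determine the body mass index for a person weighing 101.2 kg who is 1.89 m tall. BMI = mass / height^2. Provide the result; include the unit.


BMI = mass / height^2
= 101.2 / 1.89^2
= 101.2 / 3.5721
= 28.33 kg/m^2

28.33 kg/m^2


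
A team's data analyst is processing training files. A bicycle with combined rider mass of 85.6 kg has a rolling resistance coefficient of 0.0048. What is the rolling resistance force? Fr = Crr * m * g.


Fr = 0.0048 * 85.6 * 9.81
= 0.41088 * 9.81
= 4.031 N

4.031 N


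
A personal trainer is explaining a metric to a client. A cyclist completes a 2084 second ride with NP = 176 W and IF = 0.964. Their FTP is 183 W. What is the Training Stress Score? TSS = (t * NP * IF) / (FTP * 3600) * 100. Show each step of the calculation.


t * NP * IF = 2084 * 176 * 0.964 = 353579.776
FTP * 3600 = 658800
TSS = (353579.776 / 658800) * 100 = 53.67

53.67 TSS


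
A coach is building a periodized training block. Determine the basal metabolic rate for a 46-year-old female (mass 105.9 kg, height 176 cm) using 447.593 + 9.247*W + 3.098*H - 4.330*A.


BMR = 447.593 + 9.247*105.9 + 3.098*176 - 4.330*46
= 1772.92 kcal/day

1772.92 kcal/day


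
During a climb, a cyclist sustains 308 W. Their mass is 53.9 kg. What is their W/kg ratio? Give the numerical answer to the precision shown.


Power-to-weight = 308 W / 53.9 kg
= 5.714 W/kg

5.714 W/kg


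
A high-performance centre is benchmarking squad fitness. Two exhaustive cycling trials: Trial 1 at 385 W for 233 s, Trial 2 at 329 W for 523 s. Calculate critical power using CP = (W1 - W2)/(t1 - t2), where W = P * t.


W1 = 385 * 233 = 89705 J
W2 = 329 * 523 = 172067 J
CP = (89705 - 172067) / (233 - 523)
= -82362 / -290
= 284.01 W

284.01 W


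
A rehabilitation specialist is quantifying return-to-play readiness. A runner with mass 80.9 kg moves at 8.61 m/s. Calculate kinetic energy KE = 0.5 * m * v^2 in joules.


v^2 = 8.61^2 = 74.1321
KE = 0.5 * 80.9 * 74.1321
= 2998.64 J

2998.64 J


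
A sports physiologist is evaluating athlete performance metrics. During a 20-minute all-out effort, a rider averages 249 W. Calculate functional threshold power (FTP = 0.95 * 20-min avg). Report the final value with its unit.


FTP = 0.95 * 249
= 236.55 W

236.55 W


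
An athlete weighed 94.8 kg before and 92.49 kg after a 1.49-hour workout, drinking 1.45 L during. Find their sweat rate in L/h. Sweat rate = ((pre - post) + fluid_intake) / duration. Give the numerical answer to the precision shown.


Body mass change = 2.31 kg
Total sweat loss = 2.31 + 1.45 = 3.76 L
Rate = 3.76 / 1.49 = 2.523 L/h

2.523 L/h


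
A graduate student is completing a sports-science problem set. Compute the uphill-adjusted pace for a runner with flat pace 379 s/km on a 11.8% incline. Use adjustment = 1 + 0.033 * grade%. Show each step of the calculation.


Adjustment factor = 1 + 0.033 * 11.8 = 1.3894
Grade-adjusted pace = 379 * 1.3894 = 526.58 s/km

526.58 s/km


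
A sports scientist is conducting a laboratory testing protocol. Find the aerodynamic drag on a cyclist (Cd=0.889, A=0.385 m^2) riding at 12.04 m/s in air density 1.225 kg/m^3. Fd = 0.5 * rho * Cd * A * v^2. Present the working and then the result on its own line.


Fd = 0.5 * 1.225 * 0.889 * 0.385 * 12.04^2
= 0.5 * 1.225 * 0.889 * 0.385 * 144.9616
= 30.389 N

30.389 N


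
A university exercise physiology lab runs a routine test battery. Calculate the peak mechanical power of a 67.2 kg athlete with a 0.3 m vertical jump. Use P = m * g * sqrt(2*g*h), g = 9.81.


First, sqrt(2gh) = sqrt(2 * 9.81 * 0.3)
= sqrt(5.886) = 2.426108 m/s
Power = 67.2 * 9.81 * 2.426108 = 1599.37 W

1599.37 W


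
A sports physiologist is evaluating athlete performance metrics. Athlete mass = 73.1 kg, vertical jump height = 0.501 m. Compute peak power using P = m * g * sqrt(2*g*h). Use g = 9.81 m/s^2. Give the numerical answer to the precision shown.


sqrt(2 * 9.81 * 0.501) = sqrt(9.82962) = 3.135222 m/s
P = 73.1 * 9.81 * 3.135222
= 2248.3 W

2248.3 W


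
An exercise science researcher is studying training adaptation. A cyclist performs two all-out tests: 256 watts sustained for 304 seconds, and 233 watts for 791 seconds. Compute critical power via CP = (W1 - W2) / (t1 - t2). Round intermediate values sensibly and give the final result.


W1 = P1 * t1 = 256 * 304 = 77824 J
W2 = P2 * t2 = 233 * 791 = 184303 J
CP = (77824 - 184303) / (304 - 791)
= 218.64 W

218.64 W


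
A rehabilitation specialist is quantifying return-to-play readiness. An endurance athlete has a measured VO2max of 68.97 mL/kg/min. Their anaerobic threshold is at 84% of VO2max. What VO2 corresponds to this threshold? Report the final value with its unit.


Anaerobic threshold VO2 = VO2max * 84%
= 68.97 * 0.84
= 57.93 mL/kg/min

57.93 mL/kg/min


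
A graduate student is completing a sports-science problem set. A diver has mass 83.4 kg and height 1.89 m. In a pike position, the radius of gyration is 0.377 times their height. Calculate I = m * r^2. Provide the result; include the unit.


r = 0.377 * 1.89 = 0.71253 m
I = m * r^2 = 83.4 * 0.507699 = 42.342 kg*m^2

42.342 kg*m^2


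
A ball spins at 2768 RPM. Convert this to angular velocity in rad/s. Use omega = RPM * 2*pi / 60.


omega = 2768 * 2 * pi / 60
= 2768 * 6.28318531 / 60
= 17391.857 / 60
= 289.864 rad/s

289.864 rad/s


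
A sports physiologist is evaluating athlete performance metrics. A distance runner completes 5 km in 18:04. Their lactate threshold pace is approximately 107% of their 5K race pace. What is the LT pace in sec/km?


Convert to seconds: 18 min 4 s = 1084 s
Pace per km = 1084 / 5 = 216.8 s/km
LT pace = 216.8 * 1.07 = 231.98 s/km

231.98 s/km


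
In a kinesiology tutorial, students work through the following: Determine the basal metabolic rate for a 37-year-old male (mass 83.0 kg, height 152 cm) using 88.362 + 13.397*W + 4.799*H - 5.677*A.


BMR = 88.362 + 13.397*83.0 + 4.799*152 - 5.677*37
= 1719.71 kcal/day

1719.71 kcal/day


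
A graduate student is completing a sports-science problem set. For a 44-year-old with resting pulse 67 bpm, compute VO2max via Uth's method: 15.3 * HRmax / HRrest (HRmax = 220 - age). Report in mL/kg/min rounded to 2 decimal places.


Step 1: HRmax = 220 - 44 = 176 bpm
Step 2: Ratio = 176 / 67 = 2.6269
Step 3: VO2max = 15.3 * 2.6269 = 40.19 mL/kg/min

40.19 mL/kg/min


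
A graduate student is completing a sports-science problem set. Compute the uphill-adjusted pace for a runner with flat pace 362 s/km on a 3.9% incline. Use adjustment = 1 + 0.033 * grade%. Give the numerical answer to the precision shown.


Adjustment factor = 1 + 0.033 * 3.9 = 1.1287
Grade-adjusted pace = 362 * 1.1287 = 408.59 s/km

408.59 s/km


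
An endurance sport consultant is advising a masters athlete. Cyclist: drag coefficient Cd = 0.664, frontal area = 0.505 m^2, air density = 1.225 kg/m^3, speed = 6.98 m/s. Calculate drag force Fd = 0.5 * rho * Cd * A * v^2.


v^2 = 6.98^2 = 48.7204
Fd = 0.5 * 1.225 * 0.664 * 0.505 * 48.7204
= 10.006 N

10.006 N


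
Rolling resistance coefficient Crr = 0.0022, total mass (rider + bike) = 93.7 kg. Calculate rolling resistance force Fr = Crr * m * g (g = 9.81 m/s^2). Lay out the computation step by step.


Fr = Crr * m * g
= 0.0022 * 93.7 * 9.81
= 2.022 N

2.022 N


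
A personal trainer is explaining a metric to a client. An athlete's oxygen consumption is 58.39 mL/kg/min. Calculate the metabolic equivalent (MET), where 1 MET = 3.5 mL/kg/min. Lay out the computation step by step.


MET = VO2 / 3.5
= 58.39 / 3.5
= 16.68 METs

16.68 METs


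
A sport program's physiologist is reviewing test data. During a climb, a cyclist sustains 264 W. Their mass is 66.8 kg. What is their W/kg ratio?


Power-to-weight = 264 W / 66.8 kg
= 3.952 W/kg

3.952 W/kg


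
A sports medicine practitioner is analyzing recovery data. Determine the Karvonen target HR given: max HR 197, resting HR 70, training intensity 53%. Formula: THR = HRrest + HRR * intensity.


HRR = HRmax - HRrest = 197 - 70 = 127
THR = 70 + 127 * 0.53
= 137.31 bpm

137.31 bpm


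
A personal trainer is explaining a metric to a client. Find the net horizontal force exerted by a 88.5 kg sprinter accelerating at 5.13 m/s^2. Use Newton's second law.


Newton's second law: F = m * a
F = 88.5 * 5.13 = 454.01 N

454.01 N


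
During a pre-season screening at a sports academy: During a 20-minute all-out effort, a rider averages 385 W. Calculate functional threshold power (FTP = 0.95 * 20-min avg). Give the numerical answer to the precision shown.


FTP = 0.95 * 385
= 365.75 W

365.75 W


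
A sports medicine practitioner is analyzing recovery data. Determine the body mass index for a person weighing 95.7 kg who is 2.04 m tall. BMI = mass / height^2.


BMI = mass / height^2
= 95.7 / 2.04^2
= 95.7 / 4.1616
= 23.0 kg/m^2

23.0 kg/m^2


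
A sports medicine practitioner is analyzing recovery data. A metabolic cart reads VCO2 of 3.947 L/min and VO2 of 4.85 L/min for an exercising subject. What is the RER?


RER = VCO2 / VO2 = 3.947 / 4.85 = 0.8138

0.8138


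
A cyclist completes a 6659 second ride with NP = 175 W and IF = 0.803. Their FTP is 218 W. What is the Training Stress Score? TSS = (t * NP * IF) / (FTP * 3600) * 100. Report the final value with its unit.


t * NP * IF = 6659 * 175 * 0.803 = 935755.975
FTP * 3600 = 784800
TSS = (935755.975 / 784800) * 100 = 119.23

119.23 TSS


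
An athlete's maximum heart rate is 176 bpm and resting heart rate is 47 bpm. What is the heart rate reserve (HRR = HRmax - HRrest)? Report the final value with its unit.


HRR = HRmax - HRrest
= 176 - 47
= 129 bpm

129 bpm


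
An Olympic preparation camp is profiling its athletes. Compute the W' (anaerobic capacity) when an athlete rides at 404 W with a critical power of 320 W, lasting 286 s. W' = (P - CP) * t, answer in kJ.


Above-CP power = 84 W
Duration = 286 s
W' = 84 * 286 = 24024 J
Convert: 24024 / 1000 = 24.024 kJ

24.024 kJ


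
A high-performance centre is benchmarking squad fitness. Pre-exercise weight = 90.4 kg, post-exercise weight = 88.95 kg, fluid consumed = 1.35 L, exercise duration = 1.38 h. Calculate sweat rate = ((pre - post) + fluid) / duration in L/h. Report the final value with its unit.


Weight loss = 90.4 - 88.95 = 1.45 kg (approx L)
Total sweat = 1.45 + 1.35 = 2.8 L
Sweat rate = 2.8 / 1.38 = 2.029 L/h

2.029 L/h


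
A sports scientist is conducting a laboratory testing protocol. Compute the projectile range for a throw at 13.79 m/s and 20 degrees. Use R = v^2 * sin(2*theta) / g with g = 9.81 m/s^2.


Two times the angle = 40 degrees
sin(40) = 0.642788
R = 190.1641 * 0.642788 / 9.81 = 12.46 m

12.46 m


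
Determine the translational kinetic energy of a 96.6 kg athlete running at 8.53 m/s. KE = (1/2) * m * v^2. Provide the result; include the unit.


KE = 0.5 * m * v^2
= 0.5 * 96.6 * 8.53^2
= 0.5 * 96.6 * 72.7609
= 3514.35 J

3514.35 J


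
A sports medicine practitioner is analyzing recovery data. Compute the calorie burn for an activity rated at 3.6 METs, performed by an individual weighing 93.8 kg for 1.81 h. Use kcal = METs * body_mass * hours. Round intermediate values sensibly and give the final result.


Product of METs and mass = 3.6 * 93.8 = 337.68
Total kcal = 337.68 * 1.81 = 611.2 kcal

611.2 kcal


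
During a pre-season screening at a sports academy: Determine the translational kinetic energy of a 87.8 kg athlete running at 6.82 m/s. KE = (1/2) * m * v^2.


KE = 0.5 * m * v^2
= 0.5 * 87.8 * 6.82^2
= 0.5 * 87.8 * 46.5124
= 2041.89 J

2041.89 J


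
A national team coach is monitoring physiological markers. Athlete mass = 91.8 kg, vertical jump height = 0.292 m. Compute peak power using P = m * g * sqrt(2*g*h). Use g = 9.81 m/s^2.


sqrt(2 * 9.81 * 0.292) = sqrt(5.72904) = 2.393541 m/s
P = 91.8 * 9.81 * 2.393541
= 2155.52 W

2155.52 W


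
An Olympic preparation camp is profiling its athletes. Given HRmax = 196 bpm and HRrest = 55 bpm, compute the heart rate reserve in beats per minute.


Heart rate reserve = maximum HR minus resting HR
HRR = 196 - 55 = 141 bpm

141 bpm


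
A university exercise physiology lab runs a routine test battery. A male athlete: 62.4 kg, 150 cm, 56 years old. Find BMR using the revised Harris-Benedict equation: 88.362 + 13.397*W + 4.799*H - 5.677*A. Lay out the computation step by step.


Intercept = 88.362
Weight contribution = 13.397 * 62.4 = 835.9728
Height contribution = 4.799 * 150 = 719.85
Age contribution = 5.677 * 56 = 317.912
BMR = 88.362 + 835.9728 + 719.85 - 317.912
= 1326.27 kcal/day

1326.27 kcal/day


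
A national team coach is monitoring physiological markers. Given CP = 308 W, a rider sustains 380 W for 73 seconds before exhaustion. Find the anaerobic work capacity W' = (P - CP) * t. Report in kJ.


Excess power = 380 - 308 = 72 W
Work above CP = 72 * 73 = 5256 J
W' = 5.256 kJ

5.256 kJ


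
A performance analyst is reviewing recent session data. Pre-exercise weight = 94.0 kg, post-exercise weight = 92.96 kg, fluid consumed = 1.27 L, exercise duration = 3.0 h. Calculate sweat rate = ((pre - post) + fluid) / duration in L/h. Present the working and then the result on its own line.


Weight loss = 94.0 - 92.96 = 1.04 kg (approx L)
Total sweat = 1.04 + 1.27 = 2.31 L
Sweat rate = 2.31 / 3.0 = 0.77 L/h

0.77 L/h


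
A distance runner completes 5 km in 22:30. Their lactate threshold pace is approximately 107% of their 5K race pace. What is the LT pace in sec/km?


Convert to seconds: 22 min 30 s = 1350 s
Pace per km = 1350 / 5 = 270.0 s/km
LT pace = 270.0 * 1.07 = 288.9 s/km

288.9 s/km


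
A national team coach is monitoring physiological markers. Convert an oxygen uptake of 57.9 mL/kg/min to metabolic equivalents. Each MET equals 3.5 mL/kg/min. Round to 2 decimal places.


One MET = 3.5 mL/kg/min
Number of METs = 57.9 / 3.5
= 16.54 METs

16.54 METs


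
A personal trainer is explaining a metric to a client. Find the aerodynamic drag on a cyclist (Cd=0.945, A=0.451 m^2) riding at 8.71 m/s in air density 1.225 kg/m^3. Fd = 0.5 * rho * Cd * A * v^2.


Fd = 0.5 * 1.225 * 0.945 * 0.451 * 8.71^2
= 0.5 * 1.225 * 0.945 * 0.451 * 75.8641
= 19.804 N

19.804 N


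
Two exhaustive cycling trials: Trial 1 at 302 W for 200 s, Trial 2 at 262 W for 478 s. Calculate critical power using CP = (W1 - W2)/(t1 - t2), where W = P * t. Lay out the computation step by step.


W1 = 302 * 200 = 60400 J
W2 = 262 * 478 = 125236 J
CP = (60400 - 125236) / (200 - 478)
= -64836 / -278
= 233.22 W

233.22 W


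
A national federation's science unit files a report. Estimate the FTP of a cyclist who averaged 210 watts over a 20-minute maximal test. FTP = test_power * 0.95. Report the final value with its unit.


FTP = 210 * 0.95 = 199.5 W

199.5 W


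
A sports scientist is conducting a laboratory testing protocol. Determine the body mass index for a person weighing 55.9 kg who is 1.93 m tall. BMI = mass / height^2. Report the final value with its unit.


BMI = mass / height^2
= 55.9 / 1.93^2
= 55.9 / 3.7249
= 15.01 kg/m^2

15.01 kg/m^2


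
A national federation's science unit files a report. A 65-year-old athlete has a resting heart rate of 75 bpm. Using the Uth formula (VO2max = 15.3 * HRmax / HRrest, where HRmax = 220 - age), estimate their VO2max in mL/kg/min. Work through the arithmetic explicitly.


HRmax = 220 - 65 = 155 bpm
Ratio = HRmax / HRrest = 155 / 75 = 2.0667
VO2max = 15.3 * 2.0667 = 31.62 mL/kg/min

31.62 mL/kg/min


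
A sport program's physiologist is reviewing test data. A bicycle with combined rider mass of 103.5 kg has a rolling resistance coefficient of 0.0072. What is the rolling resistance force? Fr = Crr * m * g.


Fr = 0.0072 * 103.5 * 9.81
= 0.7452 * 9.81
= 7.31 N

7.31 N


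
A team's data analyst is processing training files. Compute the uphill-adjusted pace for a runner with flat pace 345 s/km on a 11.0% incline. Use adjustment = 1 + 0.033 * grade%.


Adjustment factor = 1 + 0.033 * 11.0 = 1.363
Grade-adjusted pace = 345 * 1.363 = 470.24 s/km

470.24 s/km


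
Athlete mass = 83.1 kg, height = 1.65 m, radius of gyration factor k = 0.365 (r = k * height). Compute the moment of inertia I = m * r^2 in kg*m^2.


r = k * height = 0.365 * 1.65 = 0.60225 m
r^2 = 0.60225^2 = 0.362705
I = 83.1 * 0.362705 = 30.141 kg*m^2

30.141 kg*m^2


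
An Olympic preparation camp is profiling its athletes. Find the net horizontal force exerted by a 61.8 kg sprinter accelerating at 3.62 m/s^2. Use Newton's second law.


Newton's second law: F = m * a
F = 61.8 * 3.62 = 223.72 N

223.72 N


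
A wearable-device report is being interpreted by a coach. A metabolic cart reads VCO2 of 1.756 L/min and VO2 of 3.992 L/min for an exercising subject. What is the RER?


RER = VCO2 / VO2 = 1.756 / 3.992 = 0.4399

0.4399


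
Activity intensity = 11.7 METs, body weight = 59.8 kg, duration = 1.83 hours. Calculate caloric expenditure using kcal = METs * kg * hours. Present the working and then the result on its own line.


kcal = 11.7 * 59.8 * 1.83
= 699.66 * 1.83
= 1280.38 kcal

1280.38 kcal


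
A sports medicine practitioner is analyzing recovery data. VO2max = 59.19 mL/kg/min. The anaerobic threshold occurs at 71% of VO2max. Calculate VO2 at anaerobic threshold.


AT fraction = 71 / 100 = 0.71
AT VO2 = 59.19 * 0.71
= 42.02 mL/kg/min

42.02 mL/kg/min


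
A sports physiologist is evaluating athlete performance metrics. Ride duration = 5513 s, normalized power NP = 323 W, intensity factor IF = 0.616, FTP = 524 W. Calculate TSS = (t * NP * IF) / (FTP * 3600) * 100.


Numerator = 5513 * 323 * 0.616 = 1096910.584
Denominator = 524 * 3600 = 1886400
TSS = 1096910.584 / 1886400 * 100
= 58.15

58.15 TSS


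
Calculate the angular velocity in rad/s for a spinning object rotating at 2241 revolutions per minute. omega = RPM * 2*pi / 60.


omega = RPM * 2*pi / 60
= 2241 * 6.28318531 / 60
= 234.677 rad/s

234.677 rad/s


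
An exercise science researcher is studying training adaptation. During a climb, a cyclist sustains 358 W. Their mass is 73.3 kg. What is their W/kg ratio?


Power-to-weight = 358 W / 73.3 kg
= 4.884 W/kg

4.884 W/kg


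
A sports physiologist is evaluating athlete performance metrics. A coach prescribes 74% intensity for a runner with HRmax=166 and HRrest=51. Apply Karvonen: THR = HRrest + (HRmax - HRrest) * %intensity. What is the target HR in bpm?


Heart rate reserve = 166 - 51 = 115
Intensity fraction = 74 / 100 = 0.74
THR = 51 + 115 * 0.74 = 136.1 bpm

136.1 bpm


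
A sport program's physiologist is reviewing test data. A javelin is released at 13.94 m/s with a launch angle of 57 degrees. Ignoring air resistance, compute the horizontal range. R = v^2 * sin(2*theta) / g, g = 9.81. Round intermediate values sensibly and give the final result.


Launch speed squared = 194.3236
sin(2 * 57 deg) = 0.913545
Range = 194.3236 * 0.913545 / 9.81
= 18.096 m

18.096 m


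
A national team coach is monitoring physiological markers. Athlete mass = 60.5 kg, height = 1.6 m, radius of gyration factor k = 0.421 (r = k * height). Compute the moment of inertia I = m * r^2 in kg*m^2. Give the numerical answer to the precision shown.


r = k * height = 0.421 * 1.6 = 0.6736 m
r^2 = 0.6736^2 = 0.453737
I = 60.5 * 0.453737 = 27.451 kg*m^2

27.451 kg*m^2


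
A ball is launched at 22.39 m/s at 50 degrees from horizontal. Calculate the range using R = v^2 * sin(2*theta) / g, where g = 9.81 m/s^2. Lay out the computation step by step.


sin(2 * 50) = sin(100) = 0.984808
v^2 = 22.39^2 = 501.3121
R = 501.3121 * 0.984808 / 9.81
= 50.326 m

50.326 m


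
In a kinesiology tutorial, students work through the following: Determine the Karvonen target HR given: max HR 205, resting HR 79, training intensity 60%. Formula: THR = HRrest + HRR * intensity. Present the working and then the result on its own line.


HRR = HRmax - HRrest = 205 - 79 = 126
THR = 79 + 126 * 0.6
= 154.6 bpm

154.6 bpm


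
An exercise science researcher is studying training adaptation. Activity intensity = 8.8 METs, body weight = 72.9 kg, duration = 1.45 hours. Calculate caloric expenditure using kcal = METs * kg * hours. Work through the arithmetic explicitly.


kcal = 8.8 * 72.9 * 1.45
= 641.52 * 1.45
= 930.2 kcal

930.2 kcal


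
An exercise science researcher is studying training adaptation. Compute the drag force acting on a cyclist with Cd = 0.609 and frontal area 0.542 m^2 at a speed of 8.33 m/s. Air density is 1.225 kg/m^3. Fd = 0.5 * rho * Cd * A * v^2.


Step 1: v^2 = 69.3889
Step 2: Fd = 0.5 * 1.225 * 0.609 * 0.542 * 69.3889
= 14.029 N

14.029 N


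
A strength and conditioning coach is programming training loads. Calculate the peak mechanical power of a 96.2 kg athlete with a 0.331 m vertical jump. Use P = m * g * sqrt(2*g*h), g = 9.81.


First, sqrt(2gh) = sqrt(2 * 9.81 * 0.331)
= sqrt(6.49422) = 2.548376 m/s
Power = 96.2 * 9.81 * 2.548376 = 2404.96 W

2404.96 W


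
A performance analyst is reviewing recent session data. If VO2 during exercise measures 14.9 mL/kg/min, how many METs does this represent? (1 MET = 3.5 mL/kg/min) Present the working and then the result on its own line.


METs = VO2 / 3.5 = 14.9 / 3.5 = 4.26

4.26 METs


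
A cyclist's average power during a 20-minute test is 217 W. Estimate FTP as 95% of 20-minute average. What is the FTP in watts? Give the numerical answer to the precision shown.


FTP = 20-min power * 0.95
= 217 * 0.95
= 206.15 W

206.15 W


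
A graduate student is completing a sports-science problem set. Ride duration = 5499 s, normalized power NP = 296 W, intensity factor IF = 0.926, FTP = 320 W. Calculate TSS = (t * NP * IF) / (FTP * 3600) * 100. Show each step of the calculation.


Numerator = 5499 * 296 * 0.926 = 1507253.904
Denominator = 320 * 3600 = 1152000
TSS = 1507253.904 / 1152000 * 100
= 130.84

130.84 TSS


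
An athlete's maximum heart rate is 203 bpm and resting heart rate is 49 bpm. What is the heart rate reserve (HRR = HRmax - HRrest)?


HRR = HRmax - HRrest
= 203 - 49
= 154 bpm

154 bpm


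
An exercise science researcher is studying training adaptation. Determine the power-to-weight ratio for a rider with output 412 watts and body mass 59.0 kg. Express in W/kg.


P/W = 412 / 59.0 = 6.983 W/kg

6.983 W/kg


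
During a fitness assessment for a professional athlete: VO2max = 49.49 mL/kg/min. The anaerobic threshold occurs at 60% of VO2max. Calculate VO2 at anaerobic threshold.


AT fraction = 60 / 100 = 0.6
AT VO2 = 49.49 * 0.6
= 29.69 mL/kg/min

29.69 mL/kg/min


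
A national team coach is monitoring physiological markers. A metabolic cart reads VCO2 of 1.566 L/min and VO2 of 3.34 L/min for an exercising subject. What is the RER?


RER = VCO2 / VO2 = 1.566 / 3.34 = 0.4689

0.4689


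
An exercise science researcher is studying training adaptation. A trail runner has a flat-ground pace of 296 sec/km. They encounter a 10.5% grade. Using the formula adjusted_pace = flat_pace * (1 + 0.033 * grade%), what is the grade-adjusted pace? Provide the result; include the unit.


Grade factor = 1 + 0.033 * 10.5 = 1.3465
Adjusted = 296 * 1.3465 = 398.56 sec/km

398.56 s/km


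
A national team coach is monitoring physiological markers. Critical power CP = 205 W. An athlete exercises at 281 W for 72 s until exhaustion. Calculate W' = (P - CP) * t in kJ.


P - CP = 281 - 205 = 76 W
W' = 76 * 72 = 5472 J
= 5472 / 1000 = 5.472 kJ

5.472 kJ


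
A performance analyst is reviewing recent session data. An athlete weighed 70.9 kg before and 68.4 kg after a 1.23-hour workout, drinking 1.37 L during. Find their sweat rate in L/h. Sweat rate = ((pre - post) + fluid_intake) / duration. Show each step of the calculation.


Body mass change = 2.5 kg
Total sweat loss = 2.5 + 1.37 = 3.87 L
Rate = 3.87 / 1.23 = 3.146 L/h

3.146 L/h


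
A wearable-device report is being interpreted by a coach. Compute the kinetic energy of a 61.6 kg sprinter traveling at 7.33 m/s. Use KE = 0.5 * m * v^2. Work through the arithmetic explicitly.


Velocity squared = 53.7289
KE = 0.5 * 61.6 * 53.7289 = 1654.85 J

1654.85 J


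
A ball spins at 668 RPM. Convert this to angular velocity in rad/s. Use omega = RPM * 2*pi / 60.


omega = 668 * 2 * pi / 60
= 668 * 6.28318531 / 60
= 4197.168 / 60
= 69.953 rad/s

69.953 rad/s


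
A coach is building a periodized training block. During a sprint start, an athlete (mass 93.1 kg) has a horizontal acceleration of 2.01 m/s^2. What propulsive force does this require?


Propulsive force = mass * acceleration
= 93.1 kg * 2.01 m/s^2
= 187.13 N

187.13 N


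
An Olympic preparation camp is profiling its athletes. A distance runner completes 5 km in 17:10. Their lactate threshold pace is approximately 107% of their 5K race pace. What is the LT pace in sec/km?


Convert to seconds: 17 min 10 s = 1030 s
Pace per km = 1030 / 5 = 206.0 s/km
LT pace = 206.0 * 1.07 = 220.42 s/km

220.42 s/km


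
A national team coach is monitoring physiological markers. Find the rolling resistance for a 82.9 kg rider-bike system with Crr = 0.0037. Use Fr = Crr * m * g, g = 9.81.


m * g = 82.9 * 9.81 = 813.249 N
Fr = 0.0037 * 813.249 = 3.009 N

3.009 N


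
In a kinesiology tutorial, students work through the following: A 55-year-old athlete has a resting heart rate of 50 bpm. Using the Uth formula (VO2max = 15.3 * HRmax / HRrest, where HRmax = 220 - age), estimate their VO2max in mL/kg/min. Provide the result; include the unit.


HRmax = 220 - 55 = 165 bpm
Ratio = HRmax / HRrest = 165 / 50 = 3.3
VO2max = 15.3 * 3.3 = 50.49 mL/kg/min

50.49 mL/kg/min


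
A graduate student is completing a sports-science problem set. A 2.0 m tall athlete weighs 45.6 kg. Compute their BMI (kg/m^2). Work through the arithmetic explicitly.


height^2 = 4.0 m^2
BMI = 45.6 / 4.0 = 11.4 kg/m^2

11.4 kg/m^2


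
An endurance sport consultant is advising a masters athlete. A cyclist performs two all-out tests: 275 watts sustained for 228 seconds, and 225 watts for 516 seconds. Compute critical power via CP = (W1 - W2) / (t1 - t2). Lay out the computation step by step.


W1 = P1 * t1 = 275 * 228 = 62700 J
W2 = P2 * t2 = 225 * 516 = 116100 J
CP = (62700 - 116100) / (228 - 516)
= 185.42 W

185.42 W


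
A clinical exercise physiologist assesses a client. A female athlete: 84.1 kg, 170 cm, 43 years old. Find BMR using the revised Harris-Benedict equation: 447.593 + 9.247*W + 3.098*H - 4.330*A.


Intercept = 447.593
Weight contribution = 9.247 * 84.1 = 777.6727
Height contribution = 3.098 * 170 = 526.66
Age contribution = 4.33 * 43 = 186.19
BMR = 447.593 + 777.6727 + 526.66 - 186.19
= 1565.74 kcal/day

1565.74 kcal/day


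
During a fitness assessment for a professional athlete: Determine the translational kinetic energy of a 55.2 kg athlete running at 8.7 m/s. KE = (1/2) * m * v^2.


KE = 0.5 * m * v^2
= 0.5 * 55.2 * 8.7^2
= 0.5 * 55.2 * 75.69
= 2089.04 J

2089.04 J


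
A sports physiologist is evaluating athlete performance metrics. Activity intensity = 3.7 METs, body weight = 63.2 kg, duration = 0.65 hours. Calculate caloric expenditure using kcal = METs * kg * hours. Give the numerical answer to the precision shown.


kcal = 3.7 * 63.2 * 0.65
= 233.84 * 0.65
= 152.0 kcal

152.0 kcal


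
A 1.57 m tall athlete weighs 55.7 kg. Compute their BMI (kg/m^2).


height^2 = 2.4649 m^2
BMI = 55.7 / 2.4649 = 22.6 kg/m^2

22.6 kg/m^2


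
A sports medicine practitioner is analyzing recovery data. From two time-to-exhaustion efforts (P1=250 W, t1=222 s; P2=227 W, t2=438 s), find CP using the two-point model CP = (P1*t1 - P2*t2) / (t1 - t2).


Work in trial 1 = 55500 J
Work in trial 2 = 99426 J
Delta work = -43926 J
Delta time = -216 s
CP = -43926 / -216 = 203.36 W

203.36 W


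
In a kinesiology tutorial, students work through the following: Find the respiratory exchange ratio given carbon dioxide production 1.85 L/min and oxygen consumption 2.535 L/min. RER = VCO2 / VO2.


VCO2 = 1.85 L/min
VO2 = 2.535 L/min
RER = 1.85 / 2.535 = 0.7298

0.7298


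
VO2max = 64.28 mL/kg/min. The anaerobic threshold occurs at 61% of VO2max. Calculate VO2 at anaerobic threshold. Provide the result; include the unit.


AT fraction = 61 / 100 = 0.61
AT VO2 = 64.28 * 0.61
= 39.21 mL/kg/min

39.21 mL/kg/min


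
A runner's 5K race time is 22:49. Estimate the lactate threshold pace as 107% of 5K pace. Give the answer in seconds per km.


Total race time = 22*60 + 49 = 1369 seconds
5K pace = 1369 / 5 = 273.8 sec/km
LT pace = 273.8 * 1.07 = 292.97 sec/km

292.97 s/km


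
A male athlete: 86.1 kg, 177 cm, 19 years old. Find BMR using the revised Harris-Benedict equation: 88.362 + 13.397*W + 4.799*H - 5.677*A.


Intercept = 88.362
Weight contribution = 13.397 * 86.1 = 1153.4817
Height contribution = 4.799 * 177 = 849.423
Age contribution = 5.677 * 19 = 107.863
BMR = 88.362 + 1153.4817 + 849.423 - 107.863
= 1983.4 kcal/day

1983.4 kcal/day


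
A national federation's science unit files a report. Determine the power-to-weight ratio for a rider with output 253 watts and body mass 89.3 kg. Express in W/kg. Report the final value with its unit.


P/W = 253 / 89.3 = 2.833 W/kg

2.833 W/kg


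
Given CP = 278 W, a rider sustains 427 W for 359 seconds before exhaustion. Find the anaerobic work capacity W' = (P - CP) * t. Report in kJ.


Excess power = 427 - 278 = 149 W
Work above CP = 149 * 359 = 53491 J
W' = 53.491 kJ

53.491 kJ


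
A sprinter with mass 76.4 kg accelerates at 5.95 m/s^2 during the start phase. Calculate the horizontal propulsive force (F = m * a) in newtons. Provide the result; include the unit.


F = m * a
= 76.4 * 5.95
= 454.58 N

454.58 N


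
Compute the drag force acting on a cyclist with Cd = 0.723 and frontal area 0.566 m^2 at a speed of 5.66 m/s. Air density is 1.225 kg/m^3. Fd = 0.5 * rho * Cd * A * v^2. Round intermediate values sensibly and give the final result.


Step 1: v^2 = 32.0356
Step 2: Fd = 0.5 * 1.225 * 0.723 * 0.566 * 32.0356
= 8.03 N

8.03 N


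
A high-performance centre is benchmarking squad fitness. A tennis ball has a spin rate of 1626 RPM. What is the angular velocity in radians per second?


Convert RPM to rad/s: multiply by 2*pi and divide by 60
omega = 1626 * 2 * pi / 60
= 170.274 rad/s

170.274 rad/s


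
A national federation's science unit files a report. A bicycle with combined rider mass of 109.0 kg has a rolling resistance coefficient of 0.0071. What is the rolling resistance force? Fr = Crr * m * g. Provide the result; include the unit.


Fr = 0.0071 * 109.0 * 9.81
= 0.7739 * 9.81
= 7.592 N

7.592 N


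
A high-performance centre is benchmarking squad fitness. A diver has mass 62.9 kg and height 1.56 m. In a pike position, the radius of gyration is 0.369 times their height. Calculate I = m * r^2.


r = 0.369 * 1.56 = 0.57564 m
I = m * r^2 = 62.9 * 0.331361 = 20.843 kg*m^2

20.843 kg*m^2


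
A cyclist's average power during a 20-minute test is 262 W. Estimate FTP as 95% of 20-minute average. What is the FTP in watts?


FTP = 20-min power * 0.95
= 262 * 0.95
= 248.9 W

248.9 W


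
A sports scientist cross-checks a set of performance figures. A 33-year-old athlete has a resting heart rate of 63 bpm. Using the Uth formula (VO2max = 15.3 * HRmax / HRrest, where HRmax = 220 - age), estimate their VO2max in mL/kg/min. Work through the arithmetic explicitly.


HRmax = 220 - 33 = 187 bpm
Ratio = HRmax / HRrest = 187 / 63 = 2.9683
VO2max = 15.3 * 2.9683 = 45.41 mL/kg/min

45.41 mL/kg/min


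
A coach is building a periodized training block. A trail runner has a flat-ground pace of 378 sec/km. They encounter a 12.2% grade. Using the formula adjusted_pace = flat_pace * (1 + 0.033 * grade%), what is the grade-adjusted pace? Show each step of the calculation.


Grade factor = 1 + 0.033 * 12.2 = 1.4026
Adjusted = 378 * 1.4026 = 530.18 sec/km

530.18 s/km


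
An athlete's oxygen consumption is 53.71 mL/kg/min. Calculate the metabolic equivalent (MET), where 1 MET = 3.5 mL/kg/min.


MET = VO2 / 3.5
= 53.71 / 3.5
= 15.35 METs

15.35 METs


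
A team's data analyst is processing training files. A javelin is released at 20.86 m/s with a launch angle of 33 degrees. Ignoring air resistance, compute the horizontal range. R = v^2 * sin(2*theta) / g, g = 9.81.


Launch speed squared = 435.1396
sin(2 * 33 deg) = 0.913545
Range = 435.1396 * 0.913545 / 9.81
= 40.522 m

40.522 m


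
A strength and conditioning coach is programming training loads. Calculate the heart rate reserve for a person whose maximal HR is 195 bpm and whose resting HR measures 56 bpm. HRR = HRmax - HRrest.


HRmax = 195 bpm
HRrest = 56 bpm
HRR = 195 - 56 = 139 bpm

139 bpm


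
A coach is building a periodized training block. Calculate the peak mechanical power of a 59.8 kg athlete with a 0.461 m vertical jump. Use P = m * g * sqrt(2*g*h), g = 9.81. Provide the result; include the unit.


First, sqrt(2gh) = sqrt(2 * 9.81 * 0.461)
= sqrt(9.04482) = 3.007461 m/s
Power = 59.8 * 9.81 * 3.007461 = 1764.29 W

1764.29 W


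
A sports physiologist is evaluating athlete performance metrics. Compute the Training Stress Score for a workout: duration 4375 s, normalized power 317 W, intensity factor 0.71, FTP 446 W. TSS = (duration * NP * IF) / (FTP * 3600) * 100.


Product = 4375 * 317 * 0.71 = 984681.25
Base = 446 * 3600 = 1605600
TSS = 984681.25 / 1605600 * 100 = 61.33

61.33 TSS


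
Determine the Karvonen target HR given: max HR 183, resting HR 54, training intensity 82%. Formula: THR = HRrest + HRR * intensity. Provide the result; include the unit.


HRR = HRmax - HRrest = 183 - 54 = 129
THR = 54 + 129 * 0.82
= 159.78 bpm

159.78 bpm


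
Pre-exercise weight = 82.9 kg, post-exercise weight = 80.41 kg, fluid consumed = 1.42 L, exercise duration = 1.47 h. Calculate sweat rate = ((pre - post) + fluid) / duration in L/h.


Weight loss = 82.9 - 80.41 = 2.49 kg (approx L)
Total sweat = 2.49 + 1.42 = 3.91 L
Sweat rate = 3.91 / 1.47 = 2.66 L/h

2.66 L/h


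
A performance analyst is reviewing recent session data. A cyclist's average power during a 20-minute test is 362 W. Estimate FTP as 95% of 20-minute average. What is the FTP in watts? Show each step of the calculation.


FTP = 20-min power * 0.95
= 362 * 0.95
= 343.9 W

343.9 W


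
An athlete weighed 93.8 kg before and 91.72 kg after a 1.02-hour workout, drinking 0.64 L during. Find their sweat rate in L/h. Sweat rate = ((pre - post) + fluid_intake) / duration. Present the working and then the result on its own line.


Body mass change = 2.08 kg
Total sweat loss = 2.08 + 0.64 = 2.72 L
Rate = 2.72 / 1.02 = 2.667 L/h

2.667 L/h


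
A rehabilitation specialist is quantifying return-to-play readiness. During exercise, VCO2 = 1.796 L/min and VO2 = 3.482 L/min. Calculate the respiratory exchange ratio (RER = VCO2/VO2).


RER = VCO2 / VO2
= 1.796 / 3.482
= 0.5158

0.5158


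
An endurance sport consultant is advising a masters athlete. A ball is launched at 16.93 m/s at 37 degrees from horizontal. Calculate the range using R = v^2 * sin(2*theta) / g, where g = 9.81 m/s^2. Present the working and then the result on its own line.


sin(2 * 37) = sin(74) = 0.961262
v^2 = 16.93^2 = 286.6249
R = 286.6249 * 0.961262 / 9.81
= 28.086 m

28.086 m


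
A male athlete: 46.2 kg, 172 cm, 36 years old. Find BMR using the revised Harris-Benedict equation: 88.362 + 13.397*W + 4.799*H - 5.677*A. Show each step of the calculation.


Intercept = 88.362
Weight contribution = 13.397 * 46.2 = 618.9414
Height contribution = 4.799 * 172 = 825.428
Age contribution = 5.677 * 36 = 204.372
BMR = 88.362 + 618.9414 + 825.428 - 204.372
= 1328.36 kcal/day

1328.36 kcal/day


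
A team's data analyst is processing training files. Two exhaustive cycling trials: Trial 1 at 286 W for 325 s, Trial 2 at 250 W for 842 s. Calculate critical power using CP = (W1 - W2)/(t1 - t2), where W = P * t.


W1 = 286 * 325 = 92950 J
W2 = 250 * 842 = 210500 J
CP = (92950 - 210500) / (325 - 842)
= -117550 / -517
= 227.37 W

227.37 W


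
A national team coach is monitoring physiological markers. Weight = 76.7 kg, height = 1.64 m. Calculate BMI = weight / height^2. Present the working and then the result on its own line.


height^2 = 1.64^2 = 2.6896
BMI = 76.7 / 2.6896 = 28.52 kg/m^2

28.52 kg/m^2


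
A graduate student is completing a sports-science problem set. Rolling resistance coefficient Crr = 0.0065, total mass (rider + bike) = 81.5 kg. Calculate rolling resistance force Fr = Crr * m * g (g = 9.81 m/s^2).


Fr = Crr * m * g
= 0.0065 * 81.5 * 9.81
= 5.197 N

5.197 N


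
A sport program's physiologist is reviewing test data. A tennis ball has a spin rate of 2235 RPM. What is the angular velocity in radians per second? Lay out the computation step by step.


Convert RPM to rad/s: multiply by 2*pi and divide by 60
omega = 2235 * 2 * pi / 60
= 234.049 rad/s

234.049 rad/s


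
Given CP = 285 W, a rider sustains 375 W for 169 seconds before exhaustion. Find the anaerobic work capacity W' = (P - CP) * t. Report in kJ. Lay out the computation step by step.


Excess power = 375 - 285 = 90 W
Work above CP = 90 * 169 = 15210 J
W' = 15.21 kJ

15.21 kJ


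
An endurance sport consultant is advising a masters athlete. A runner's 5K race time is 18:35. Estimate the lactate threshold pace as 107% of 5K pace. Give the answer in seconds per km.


Total race time = 18*60 + 35 = 1115 seconds
5K pace = 1115 / 5 = 223.0 sec/km
LT pace = 223.0 * 1.07 = 238.61 sec/km

238.61 s/km


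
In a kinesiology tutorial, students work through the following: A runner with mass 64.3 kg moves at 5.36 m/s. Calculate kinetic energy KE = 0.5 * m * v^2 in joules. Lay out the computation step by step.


v^2 = 5.36^2 = 28.7296
KE = 0.5 * 64.3 * 28.7296
= 923.66 J

923.66 J


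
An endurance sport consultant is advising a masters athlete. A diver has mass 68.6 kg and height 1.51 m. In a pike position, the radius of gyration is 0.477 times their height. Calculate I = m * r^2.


r = 0.477 * 1.51 = 0.72027 m
I = m * r^2 = 68.6 * 0.518789 = 35.589 kg*m^2

35.589 kg*m^2


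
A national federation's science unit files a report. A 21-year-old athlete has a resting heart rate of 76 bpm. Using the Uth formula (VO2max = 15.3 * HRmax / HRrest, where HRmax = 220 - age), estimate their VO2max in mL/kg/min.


HRmax = 220 - 21 = 199 bpm
Ratio = HRmax / HRrest = 199 / 76 = 2.6184
VO2max = 15.3 * 2.6184 = 40.06 mL/kg/min

40.06 mL/kg/min


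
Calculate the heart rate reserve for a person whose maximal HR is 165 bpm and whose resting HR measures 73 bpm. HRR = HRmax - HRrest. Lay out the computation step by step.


HRmax = 165 bpm
HRrest = 73 bpm
HRR = 165 - 73 = 92 bpm

92 bpm


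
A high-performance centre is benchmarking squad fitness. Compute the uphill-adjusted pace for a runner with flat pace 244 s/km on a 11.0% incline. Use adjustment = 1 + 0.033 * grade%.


Adjustment factor = 1 + 0.033 * 11.0 = 1.363
Grade-adjusted pace = 244 * 1.363 = 332.57 s/km

332.57 s/km
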